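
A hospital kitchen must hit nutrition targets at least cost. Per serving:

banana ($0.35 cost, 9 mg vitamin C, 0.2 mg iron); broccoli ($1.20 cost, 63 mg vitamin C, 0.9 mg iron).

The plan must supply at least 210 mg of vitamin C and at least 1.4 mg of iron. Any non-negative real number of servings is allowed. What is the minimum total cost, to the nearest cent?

$4.00

For a min-cost LP with two ≥-constraints, a basic feasible solution has at most two positive variables.
banana only: max(210/9, 1.4/0.2) = 23.33 servings → $8.17.
broccoli only: max(210/63, 1.4/0.9) = 3.333 servings → $4.00.
banana + broccoli: the both-tight solution has a negative serving — not a feasible corner.
Cheapest feasible corner: $4.00.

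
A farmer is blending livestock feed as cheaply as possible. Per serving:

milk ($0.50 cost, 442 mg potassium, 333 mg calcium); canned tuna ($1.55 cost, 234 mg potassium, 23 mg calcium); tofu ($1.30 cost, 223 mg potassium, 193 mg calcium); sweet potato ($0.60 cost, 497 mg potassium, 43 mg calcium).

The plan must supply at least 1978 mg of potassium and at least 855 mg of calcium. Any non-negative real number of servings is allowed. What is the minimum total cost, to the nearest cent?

$2.24

With two linear requirements the optimum uses one or two foods; enumerate the corners.
milk only: max(1978/442, 855/333) = 4.475 servings → $2.24.
canned tuna only: max(1978/234, 855/23) = 37.17 servings → $57.62.
tofu only: max(1978/223, 855/193) = 8.87 servings → $11.53.
sweet potato only: max(1978/497, 855/43) = 19.88 servings → $11.93.
milk + canned tuna with both tight: 2.281 servings and 4.144 servings → $7.56.
milk + tofu: the both-tight solution has a negative serving — not a feasible corner.
milk + sweet potato with both tight: 2.32 servings and 1.917 servings → $2.31.
canned tuna + tofu with both tight: 4.773 servings and 3.861 servings → $12.42.
canned tuna + sweet potato: the both-tight solution has a negative serving — not a feasible corner.
tofu + sweet potato with both tight: 3.937 servings and 2.213 servings → $6.45.
The minimum over all feasible corners is $2.24.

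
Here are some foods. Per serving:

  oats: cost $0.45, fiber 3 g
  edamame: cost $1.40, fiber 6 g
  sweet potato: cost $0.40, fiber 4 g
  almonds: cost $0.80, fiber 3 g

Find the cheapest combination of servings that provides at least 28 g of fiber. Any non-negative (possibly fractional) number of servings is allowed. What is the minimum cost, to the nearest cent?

$2.80

Cost per g of fiber: sweet potato $0.1000, oats $0.1500, edamame $0.2333, almonds $0.2667.
With no serving limits, use only sweet potato: 28 g / 4 g = 7 servings × $0.40 = $2.80.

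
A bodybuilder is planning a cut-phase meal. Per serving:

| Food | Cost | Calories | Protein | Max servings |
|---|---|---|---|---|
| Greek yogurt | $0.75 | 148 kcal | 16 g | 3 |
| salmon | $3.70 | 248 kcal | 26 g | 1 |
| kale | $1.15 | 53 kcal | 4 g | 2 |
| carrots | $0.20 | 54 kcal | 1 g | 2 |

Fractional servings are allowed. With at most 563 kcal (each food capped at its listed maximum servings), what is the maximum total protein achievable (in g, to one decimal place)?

Protein per kcal: Greek yogurt 0.1081, salmon 0.1048, kale 0.07547, carrots 0.01852.
Take 3 servings of Greek yogurt: uses 444 kcal, +48.0 g protein (running total 48.0 g).
Take 0.4798 servings of salmon: uses 119 kcal, +12.5 g protein (running total 60.5 g).
Greedy by best ratio exhausts the calories allowance optimally: 60.5 g.

60.5 g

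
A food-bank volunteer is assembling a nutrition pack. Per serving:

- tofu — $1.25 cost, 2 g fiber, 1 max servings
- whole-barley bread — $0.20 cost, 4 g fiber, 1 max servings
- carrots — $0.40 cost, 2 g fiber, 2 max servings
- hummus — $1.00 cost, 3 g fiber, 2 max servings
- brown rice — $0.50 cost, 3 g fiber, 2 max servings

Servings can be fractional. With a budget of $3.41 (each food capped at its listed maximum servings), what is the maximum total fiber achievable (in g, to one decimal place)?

18.2 g

Fiber per dollar: whole-barley bread 20, brown rice 6, carrots 5, hummus 3, tofu 1.6.
Take 1 serving of whole-barley bread: spends $0.20, +4.0 g fiber (running total 4.0 g).
Take 2 servings of brown rice: spends $1.00, +6.0 g fiber (running total 10.0 g).
Take 2 servings of carrots: spends $0.80, +4.0 g fiber (running total 14.0 g).
Take 1.41 servings of hummus: spends $1.41, +4.2 g fiber (running total 18.2 g).
Filling greedily by fiber-per-dollar is optimal for one linear limit, giving 18.2 g.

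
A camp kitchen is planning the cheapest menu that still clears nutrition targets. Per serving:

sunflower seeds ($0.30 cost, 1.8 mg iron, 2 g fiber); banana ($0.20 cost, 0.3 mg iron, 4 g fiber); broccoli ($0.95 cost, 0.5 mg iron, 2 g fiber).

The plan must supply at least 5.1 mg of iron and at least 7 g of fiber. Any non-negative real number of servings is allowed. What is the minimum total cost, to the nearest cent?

$0.90

sunflower seeds only: max(5.1/1.8, 7/2) = 3.5 servings → $1.05.
banana only: max(5.1/0.3, 7/4) = 17 servings → $3.40.
broccoli only: max(5.1/0.5, 7/2) = 10.2 servings → $9.69.
sunflower seeds + banana with both tight: 2.773 servings and 0.3636 servings → $0.90.
sunflower seeds + broccoli with both tight: 2.577 servings and 0.9231 servings → $1.65.
banana + broccoli: intersection lies outside the first quadrant.
Cheapest feasible corner: $0.90.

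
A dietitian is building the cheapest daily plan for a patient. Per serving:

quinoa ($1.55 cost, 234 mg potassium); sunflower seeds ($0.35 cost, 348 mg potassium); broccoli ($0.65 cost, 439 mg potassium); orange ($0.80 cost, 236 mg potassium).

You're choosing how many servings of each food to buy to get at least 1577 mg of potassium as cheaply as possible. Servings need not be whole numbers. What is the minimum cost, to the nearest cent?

$1.59

Cost per mg of potassium: sunflower seeds $0.0010, broccoli $0.0015, orange $0.0034, quinoa $0.0066.
With no serving limits, use only sunflower seeds: 1577 mg / 348 mg = 4.532 servings × $0.35 = $1.59.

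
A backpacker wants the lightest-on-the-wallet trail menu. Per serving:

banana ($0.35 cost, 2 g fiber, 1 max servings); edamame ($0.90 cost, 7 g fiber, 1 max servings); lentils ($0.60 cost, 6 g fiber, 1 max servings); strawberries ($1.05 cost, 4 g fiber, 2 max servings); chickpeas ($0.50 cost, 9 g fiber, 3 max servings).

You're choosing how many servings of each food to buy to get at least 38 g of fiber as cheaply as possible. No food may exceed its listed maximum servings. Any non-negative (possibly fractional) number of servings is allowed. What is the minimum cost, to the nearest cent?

$2.74

Cost per g of fiber: chickpeas $0.0556, lentils $0.1000, edamame $0.1286, banana $0.1750, strawberries $0.2625.
Take 3 servings of chickpeas: +27.0 g fiber for $1.50 (total $1.50, still need 11.0 g).
Take 1 serving of lentils: +6.0 g fiber for $0.60 (total $2.10, still need 5.0 g).
Take 0.7143 servings of edamame: +5.0 g fiber for $0.64 (total $2.74, still need 0.0 g).
Greedy by cheapest-per-g is optimal for a single linear constraint, so the minimum cost is $2.74.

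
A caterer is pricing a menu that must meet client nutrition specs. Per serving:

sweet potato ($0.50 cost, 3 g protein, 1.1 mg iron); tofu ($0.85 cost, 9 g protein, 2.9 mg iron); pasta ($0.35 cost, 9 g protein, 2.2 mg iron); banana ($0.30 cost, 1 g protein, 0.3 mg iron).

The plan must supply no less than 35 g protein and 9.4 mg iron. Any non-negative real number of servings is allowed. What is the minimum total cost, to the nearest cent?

$1.50

With two linear requirements the optimum uses one or two foods; enumerate the corners.
sweet potato only: max(35/3, 9.4/1.1) = 11.67 servings → $5.83.
tofu only: max(35/9, 9.4/2.9) = 3.889 servings → $3.31.
pasta only: max(35/9, 9.4/2.2) = 4.273 servings → $1.50.
banana only: max(35/1, 9.4/0.3) = 35 servings → $10.50.
sweet potato + tofu: intersection lies outside the first quadrant.
sweet potato + pasta with both tight: 2.303 servings and 3.121 servings → $2.24.
sweet potato + banana: intersection lies outside the first quadrant.
tofu + pasta with both tight: 1.206 servings and 2.683 servings → $1.96.
tofu + banana: the both-tight solution has a negative serving — not a feasible corner.
pasta + banana with both tight: 2.2 servings and 15.2 servings → $5.33.
So the least-cost plan costs $1.50.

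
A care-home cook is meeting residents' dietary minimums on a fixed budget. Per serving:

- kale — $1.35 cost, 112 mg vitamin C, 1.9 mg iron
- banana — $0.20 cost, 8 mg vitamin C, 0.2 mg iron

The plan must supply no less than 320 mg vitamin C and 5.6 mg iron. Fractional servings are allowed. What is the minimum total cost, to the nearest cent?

$3.98

For a min-cost LP with two ≥-constraints, a basic feasible solution has at most two positive variables.
kale only: max(320/112, 5.6/1.9) = 2.947 servings → $3.98.
banana only: max(320/8, 5.6/0.2) = 40 servings → $8.00.
kale + banana with both tight: 2.667 servings and 2.667 servings → $4.13.
Cheapest feasible corner: $3.98.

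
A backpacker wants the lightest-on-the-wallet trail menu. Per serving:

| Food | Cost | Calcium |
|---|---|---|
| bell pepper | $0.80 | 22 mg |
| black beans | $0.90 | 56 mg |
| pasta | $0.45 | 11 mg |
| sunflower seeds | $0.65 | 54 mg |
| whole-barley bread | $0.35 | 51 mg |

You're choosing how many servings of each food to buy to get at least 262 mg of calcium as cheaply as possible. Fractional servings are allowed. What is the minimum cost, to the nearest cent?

Cost per mg of calcium: whole-barley bread $0.0069, sunflower seeds $0.0120, black beans $0.0161, bell pepper $0.0364, pasta $0.0409.
With no serving limits, use only whole-barley bread: 262 mg / 51 mg = 5.137 servings × $0.35 = $1.80.

$1.80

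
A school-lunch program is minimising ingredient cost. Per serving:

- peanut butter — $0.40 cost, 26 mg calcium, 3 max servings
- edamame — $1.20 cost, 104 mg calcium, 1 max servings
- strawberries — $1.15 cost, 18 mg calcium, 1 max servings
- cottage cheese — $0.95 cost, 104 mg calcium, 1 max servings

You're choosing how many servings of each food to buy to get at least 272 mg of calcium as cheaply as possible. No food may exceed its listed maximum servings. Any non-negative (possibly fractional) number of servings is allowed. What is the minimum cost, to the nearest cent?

$3.13

Cost per mg of calcium: cottage cheese $0.0091, edamame $0.0115, peanut butter $0.0154, strawberries $0.0639.
Take 1 serving of cottage cheese: +104.0 mg calcium for $0.95 (total $0.95, still need 168.0 mg).
Take 1 serving of edamame: +104.0 mg calcium for $1.20 (total $2.15, still need 64.0 mg).
Take 2.462 servings of peanut butter: +64.0 mg calcium for $0.98 (total $3.13, still need 0.0 mg).
Greedy by cheapest-per-mg is optimal for a single linear constraint, so the minimum cost is $3.13.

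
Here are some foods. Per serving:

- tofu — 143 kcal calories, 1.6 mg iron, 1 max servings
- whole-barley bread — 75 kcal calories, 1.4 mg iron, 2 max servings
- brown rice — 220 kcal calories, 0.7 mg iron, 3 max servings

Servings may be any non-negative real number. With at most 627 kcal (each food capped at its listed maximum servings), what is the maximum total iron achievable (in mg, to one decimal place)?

Iron per kcal: whole-barley bread 0.01867, tofu 0.01119, brown rice 0.003182.
Take 2 servings of whole-barley bread: uses 150 kcal, +2.8 mg iron (running total 2.8 mg).
Take 1 serving of tofu: uses 143 kcal, +1.6 mg iron (running total 4.4 mg).
Take 1.518 servings of brown rice: uses 334 kcal, +1.1 mg iron (running total 5.5 mg).
Filling greedily by iron-per-kcal is optimal for one linear limit, giving 5.5 mg.

5.5 mg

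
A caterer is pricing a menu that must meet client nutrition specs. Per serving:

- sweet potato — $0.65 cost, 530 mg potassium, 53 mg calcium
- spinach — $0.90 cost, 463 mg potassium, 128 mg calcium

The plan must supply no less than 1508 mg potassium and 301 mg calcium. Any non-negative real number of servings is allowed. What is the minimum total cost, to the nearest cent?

$2.46

sweet potato only: max(1508/530, 301/53) = 5.679 servings → $3.69.
spinach only: max(1508/463, 301/128) = 3.257 servings → $2.93.
sweet potato + spinach with both tight: 1.239 servings and 1.838 servings → $2.46.
The minimum over all feasible corners is $2.46.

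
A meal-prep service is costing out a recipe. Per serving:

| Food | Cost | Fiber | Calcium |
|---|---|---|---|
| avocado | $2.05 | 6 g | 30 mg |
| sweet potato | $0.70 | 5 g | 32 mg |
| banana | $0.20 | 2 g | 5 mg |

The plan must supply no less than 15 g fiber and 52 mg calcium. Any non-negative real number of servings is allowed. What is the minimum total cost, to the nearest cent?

$1.65

Two binding constraints pin down two serving amounts, so the optimal mix uses at most two foods. The candidates are each food alone (scaled to the tighter of fiber/calcium) and each pair with both constraints tight.
avocado only: max(15/6, 52/30) = 2.5 servings → $5.12.
sweet potato only: max(15/5, 52/32) = 3 servings → $2.10.
banana only: max(15/2, 52/5) = 10.4 servings → $2.08.
avocado + sweet potato: intersection lies outside the first quadrant.
avocado + banana with both tight: 0.9667 servings and 4.6 servings → $2.90.
sweet potato + banana with both tight: 0.7436 servings and 5.641 servings → $1.65.
The minimum over all feasible corners is $1.65.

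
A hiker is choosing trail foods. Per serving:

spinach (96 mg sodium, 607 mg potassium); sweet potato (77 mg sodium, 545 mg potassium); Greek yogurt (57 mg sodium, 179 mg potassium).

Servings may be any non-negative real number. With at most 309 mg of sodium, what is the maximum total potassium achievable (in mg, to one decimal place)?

Potassium per mg sodium: sweet potato 7.078, spinach 6.323, Greek yogurt 3.14.
With no serving limits, spend the whole sodium allowance on sweet potato: 309 mg / 77 mg × 545 mg = 2187.1 mg.

2187.1 mg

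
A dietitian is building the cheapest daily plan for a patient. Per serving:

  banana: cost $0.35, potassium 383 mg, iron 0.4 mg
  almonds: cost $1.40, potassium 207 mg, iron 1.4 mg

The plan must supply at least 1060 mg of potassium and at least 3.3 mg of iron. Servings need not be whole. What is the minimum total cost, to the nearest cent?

$2.89

banana only: max(1060/383, 3.3/0.4) = 8.25 servings → $2.89.
almonds only: max(1060/207, 3.3/1.4) = 5.121 servings → $7.17.
banana + almonds with both tight: 1.766 servings and 1.852 servings → $3.21.
Cheapest feasible corner: $2.89.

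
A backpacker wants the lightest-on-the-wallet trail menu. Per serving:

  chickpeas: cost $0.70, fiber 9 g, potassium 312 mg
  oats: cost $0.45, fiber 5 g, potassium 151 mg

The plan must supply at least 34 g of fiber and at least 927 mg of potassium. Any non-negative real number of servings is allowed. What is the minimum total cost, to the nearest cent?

Check every corner: each single food scaled to meet both minima, and each pair solved so both constraints bind.
chickpeas only: max(34/9, 927/312) = 3.778 servings → $2.64.
oats only: max(34/5, 927/151) = 6.8 servings → $3.06.
chickpeas + oats: intersection lies outside the first quadrant.
Cheapest feasible corner: $2.64.

$2.64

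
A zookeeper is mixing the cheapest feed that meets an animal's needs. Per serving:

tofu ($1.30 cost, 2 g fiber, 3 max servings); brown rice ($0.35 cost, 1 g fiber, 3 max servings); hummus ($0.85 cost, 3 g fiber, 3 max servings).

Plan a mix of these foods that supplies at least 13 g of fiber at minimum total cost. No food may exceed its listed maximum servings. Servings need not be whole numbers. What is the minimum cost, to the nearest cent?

$4.25

Cost per g of fiber: hummus $0.2833, brown rice $0.3500, tofu $0.6500.
Take 3 servings of hummus: +9.0 g fiber for $2.55 (total $2.55, still need 4.0 g).
Take 3 servings of brown rice: +3.0 g fiber for $1.05 (total $3.60, still need 1.0 g).
Take 0.5 servings of tofu: +1.0 g fiber for $0.65 (total $4.25, still need 0.0 g).
Filling from the cheapest source first is optimal under one linear minimum: $4.25.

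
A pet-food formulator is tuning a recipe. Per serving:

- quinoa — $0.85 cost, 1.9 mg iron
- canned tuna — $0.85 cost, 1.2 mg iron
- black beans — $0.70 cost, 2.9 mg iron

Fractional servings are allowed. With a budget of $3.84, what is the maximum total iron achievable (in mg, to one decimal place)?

15.9 mg

Iron per dollar: black beans 4.143, quinoa 2.235, canned tuna 1.412.
With no serving limits, spend the whole cost allowance on black beans: $3.84 / $0.70 × 2.9 mg = 15.9 mg.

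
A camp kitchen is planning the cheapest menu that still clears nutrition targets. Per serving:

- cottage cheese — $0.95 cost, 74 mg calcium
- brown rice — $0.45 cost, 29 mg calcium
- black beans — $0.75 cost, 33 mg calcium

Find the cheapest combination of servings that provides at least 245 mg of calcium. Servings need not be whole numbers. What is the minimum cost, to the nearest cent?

$3.15

Cost per mg of calcium: cottage cheese $0.0128, brown rice $0.0155, black beans $0.0227.
With no serving limits, use only cottage cheese: 245 mg / 74 mg = 3.311 servings × $0.95 = $3.15.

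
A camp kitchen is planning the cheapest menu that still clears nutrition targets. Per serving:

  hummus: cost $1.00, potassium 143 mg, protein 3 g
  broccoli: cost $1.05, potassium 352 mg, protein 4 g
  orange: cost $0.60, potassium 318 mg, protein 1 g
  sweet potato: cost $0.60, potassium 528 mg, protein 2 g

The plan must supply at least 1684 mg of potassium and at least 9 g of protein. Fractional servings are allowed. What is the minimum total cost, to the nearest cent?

$2.55

For a min-cost LP with two ≥-constraints, a basic feasible solution has at most two positive variables.
hummus only: max(1684/143, 9/3) = 11.78 servings → $11.78.
broccoli only: max(1684/352, 9/4) = 4.784 servings → $5.02.
orange only: max(1684/318, 9/1) = 9 servings → $5.40.
sweet potato only: max(1684/528, 9/2) = 4.5 servings → $2.70.
hummus + broccoli: the both-tight solution has a negative serving — not a feasible corner.
hummus + orange with both tight: 1.453 servings and 4.642 servings → $4.24.
hummus + sweet potato with both tight: 1.066 servings and 2.901 servings → $2.81.
broccoli + orange with both tight: 1.28 servings and 3.878 servings → $3.67.
broccoli + sweet potato with both tight: 0.983 servings and 2.534 servings → $2.55.
orange + sweet potato with both targets exact would need a negative amount; discard.
So the least-cost plan costs $2.55.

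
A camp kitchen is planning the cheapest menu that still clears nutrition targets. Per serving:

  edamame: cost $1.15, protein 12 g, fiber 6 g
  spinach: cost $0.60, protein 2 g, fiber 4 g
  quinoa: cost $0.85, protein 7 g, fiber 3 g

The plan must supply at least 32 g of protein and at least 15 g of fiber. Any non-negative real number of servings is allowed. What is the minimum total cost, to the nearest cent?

$3.07

A basic optimal solution has at most two foods positive. Try each food alone and each pair with both targets met exactly.
edamame only: max(32/12, 15/6) = 2.667 servings → $3.07.
spinach only: max(32/2, 15/4) = 16 servings → $9.60.
quinoa only: max(32/7, 15/3) = 5 servings → $4.25.
edamame + spinach with both targets exact would need a negative amount; discard.
edamame + quinoa with both tight: 1.5 servings and 2 servings → $3.42.
spinach + quinoa with both tight: 0.4091 servings and 4.455 servings → $4.03.
The minimum over all feasible corners is $3.07.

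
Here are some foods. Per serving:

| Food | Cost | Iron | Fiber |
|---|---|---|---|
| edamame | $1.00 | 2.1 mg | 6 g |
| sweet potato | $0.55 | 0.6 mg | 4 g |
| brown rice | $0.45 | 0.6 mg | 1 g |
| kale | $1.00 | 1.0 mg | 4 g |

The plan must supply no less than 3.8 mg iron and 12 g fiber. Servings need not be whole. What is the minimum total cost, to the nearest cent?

edamame only: max(3.8/2.1, 12/6) = 2 servings → $2.00.
sweet potato only: max(3.8/0.6, 12/4) = 6.333 servings → $3.48.
brown rice only: max(3.8/0.6, 12/1) = 12 servings → $5.40.
kale only: max(3.8/1.0, 12/4) = 3.8 servings → $3.80.
edamame + sweet potato with both tight: 1.667 servings and 0.5 servings → $1.94.
edamame + brown rice: the both-tight solution has a negative serving — not a feasible corner.
edamame + kale with both tight: 1.333 servings and 1 serving → $2.33.
sweet potato + brown rice with both tight: 1.889 servings and 4.444 servings → $3.04.
sweet potato + kale with both targets exact would need a negative amount; discard.
brown rice + kale with both tight: 2.286 servings and 2.429 servings → $3.46.
Cheapest feasible corner: $1.94.

$1.94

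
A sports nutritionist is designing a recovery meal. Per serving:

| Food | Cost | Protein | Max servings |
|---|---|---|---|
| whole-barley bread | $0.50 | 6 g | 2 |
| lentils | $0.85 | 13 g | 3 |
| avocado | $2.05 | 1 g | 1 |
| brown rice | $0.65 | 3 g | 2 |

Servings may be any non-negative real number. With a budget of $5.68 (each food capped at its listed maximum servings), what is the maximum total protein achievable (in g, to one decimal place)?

Protein per dollar: lentils 15.29, whole-barley bread 12, brown rice 4.615, avocado 0.4878.
Take 3 servings of lentils: spends $2.55, +39.0 g protein (running total 39.0 g).
Take 2 servings of whole-barley bread: spends $1.00, +12.0 g protein (running total 51.0 g).
Take 2 servings of brown rice: spends $1.30, +6.0 g protein (running total 57.0 g).
Take 0.4049 servings of avocado: spends $0.83, +0.4 g protein (running total 57.4 g).
Filling greedily by protein-per-dollar is optimal for one linear limit, giving 57.4 g.

57.4 g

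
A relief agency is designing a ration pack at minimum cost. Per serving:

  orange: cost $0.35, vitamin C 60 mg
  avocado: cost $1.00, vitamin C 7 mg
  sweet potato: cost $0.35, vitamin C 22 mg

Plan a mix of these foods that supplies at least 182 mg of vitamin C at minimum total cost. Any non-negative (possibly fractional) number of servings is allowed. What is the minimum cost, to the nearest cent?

Cost per mg of vitamin C: orange $0.0058, sweet potato $0.0159, avocado $0.1429.
With no serving limits, use only orange: 182 mg / 60 mg = 3.033 servings × $0.35 = $1.06.

$1.06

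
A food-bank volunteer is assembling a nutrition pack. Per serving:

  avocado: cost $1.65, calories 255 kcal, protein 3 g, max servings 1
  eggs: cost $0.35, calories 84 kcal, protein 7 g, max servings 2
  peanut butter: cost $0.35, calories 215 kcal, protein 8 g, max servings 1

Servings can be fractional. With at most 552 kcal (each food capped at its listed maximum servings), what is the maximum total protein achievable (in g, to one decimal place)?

24.0 g

Protein per kcal: eggs 0.08333, peanut butter 0.03721, avocado 0.01176.
Take 2 servings of eggs: uses 168 kcal, +14.0 g protein (running total 14.0 g).
Take 1 serving of peanut butter: uses 215 kcal, +8.0 g protein (running total 22.0 g).
Take 0.6627 servings of avocado: uses 169 kcal, +2.0 g protein (running total 24.0 g).
Filling greedily by protein-per-kcal is optimal for one linear limit, giving 24.0 g.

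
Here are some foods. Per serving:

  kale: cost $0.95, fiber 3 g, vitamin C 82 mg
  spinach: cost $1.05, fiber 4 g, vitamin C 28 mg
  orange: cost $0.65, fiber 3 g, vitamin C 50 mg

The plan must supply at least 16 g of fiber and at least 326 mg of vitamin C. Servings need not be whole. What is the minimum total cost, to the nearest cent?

For a min-cost LP with two ≥-constraints, a basic feasible solution has at most two positive variables.
kale only: max(16/3, 326/82) = 5.333 servings → $5.07.
spinach only: max(16/4, 326/28) = 11.64 servings → $12.22.
orange only: max(16/3, 326/50) = 6.52 servings → $4.24.
kale + spinach with both tight: 3.508 servings and 1.369 servings → $4.77.
kale + orange with both tight: 1.854 servings and 3.479 servings → $4.02.
spinach + orange: intersection lies outside the first quadrant.
So the least-cost plan costs $4.02.

$4.02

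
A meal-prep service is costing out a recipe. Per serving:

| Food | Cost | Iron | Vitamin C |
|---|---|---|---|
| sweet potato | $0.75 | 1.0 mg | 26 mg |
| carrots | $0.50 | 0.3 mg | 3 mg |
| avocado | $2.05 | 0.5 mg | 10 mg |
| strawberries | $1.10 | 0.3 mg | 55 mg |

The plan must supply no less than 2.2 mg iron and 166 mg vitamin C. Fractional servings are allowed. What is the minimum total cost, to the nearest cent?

For a min-cost LP with two ≥-constraints, a basic feasible solution has at most two positive variables.
sweet potato only: max(2.2/1.0, 166/26) = 6.385 servings → $4.79.
carrots only: max(2.2/0.3, 166/3) = 55.33 servings → $27.67.
avocado only: max(2.2/0.5, 166/10) = 16.6 servings → $34.03.
strawberries only: max(2.2/0.3, 166/55) = 7.333 servings → $8.07.
sweet potato + carrots: intersection lies outside the first quadrant.
sweet potato + avocado with both targets exact would need a negative amount; discard.
sweet potato + strawberries with both tight: 1.508 servings and 2.305 servings → $3.67.
carrots + avocado: the both-tight solution has a negative serving — not a feasible corner.
carrots + strawberries with both tight: 4.564 servings and 2.769 servings → $5.33.
avocado + strawberries with both tight: 2.906 servings and 2.49 servings → $8.70.
The minimum over all feasible corners is $3.67.

$3.67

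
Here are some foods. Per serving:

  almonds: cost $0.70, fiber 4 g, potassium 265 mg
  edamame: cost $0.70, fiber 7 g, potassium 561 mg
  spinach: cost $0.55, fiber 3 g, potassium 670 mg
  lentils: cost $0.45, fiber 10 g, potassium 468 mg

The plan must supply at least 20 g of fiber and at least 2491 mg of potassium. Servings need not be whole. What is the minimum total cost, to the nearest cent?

$2.12

almonds only: max(20/4, 2491/265) = 9.4 servings → $6.58.
edamame only: max(20/7, 2491/561) = 4.44 servings → $3.11.
spinach only: max(20/3, 2491/670) = 6.667 servings → $3.67.
lentils only: max(20/10, 2491/468) = 5.323 servings → $2.40.
almonds + edamame: the both-tight solution has a negative serving — not a feasible corner.
almonds + spinach with both tight: 3.144 servings and 2.474 servings → $3.56.
almonds + lentils: intersection lies outside the first quadrant.
edamame + spinach with both tight: 1.971 servings and 2.068 servings → $2.52.
edamame + lentils with both targets exact would need a negative amount; discard.
spinach + lentils with both tight: 2.936 servings and 1.119 servings → $2.12.
So the least-cost plan costs $2.12.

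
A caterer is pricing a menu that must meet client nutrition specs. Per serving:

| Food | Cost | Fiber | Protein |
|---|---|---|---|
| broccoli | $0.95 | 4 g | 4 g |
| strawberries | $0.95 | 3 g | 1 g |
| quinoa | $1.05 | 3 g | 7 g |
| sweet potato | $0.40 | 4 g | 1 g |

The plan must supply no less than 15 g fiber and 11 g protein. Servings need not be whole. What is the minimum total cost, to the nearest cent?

$2.37

This is a tiny linear program; its minimum lies at a vertex of the feasible set. List the vertices and price them.
broccoli only: max(15/4, 11/4) = 3.75 servings → $3.56.
strawberries only: max(15/3, 11/1) = 11 servings → $10.45.
quinoa only: max(15/3, 11/7) = 5 servings → $5.25.
sweet potato only: max(15/4, 11/1) = 11 servings → $4.40.
broccoli + strawberries with both tight: 2.25 servings and 2 servings → $4.04.
broccoli + quinoa: the both-tight solution has a negative serving — not a feasible corner.
broccoli + sweet potato with both tight: 2.417 servings and 1.333 servings → $2.83.
strawberries + quinoa with both tight: 4 servings and 1 serving → $4.85.
strawberries + sweet potato: intersection lies outside the first quadrant.
quinoa + sweet potato with both tight: 1.16 servings and 2.88 servings → $2.37.
The minimum over all feasible corners is $2.37.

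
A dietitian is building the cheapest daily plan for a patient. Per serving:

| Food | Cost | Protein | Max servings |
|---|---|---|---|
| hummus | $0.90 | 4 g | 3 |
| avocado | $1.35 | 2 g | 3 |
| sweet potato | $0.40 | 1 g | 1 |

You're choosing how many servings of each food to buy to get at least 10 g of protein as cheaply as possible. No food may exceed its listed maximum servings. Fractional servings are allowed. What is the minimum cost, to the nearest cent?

$2.25

Cost per g of protein: hummus $0.2250, sweet potato $0.4000, avocado $0.6750.
Take 2.5 servings of hummus: +10.0 g protein for $2.25 (total $2.25, still need 0.0 g).
Greedy by cheapest-per-g is optimal for a single linear constraint, so the minimum cost is $2.25.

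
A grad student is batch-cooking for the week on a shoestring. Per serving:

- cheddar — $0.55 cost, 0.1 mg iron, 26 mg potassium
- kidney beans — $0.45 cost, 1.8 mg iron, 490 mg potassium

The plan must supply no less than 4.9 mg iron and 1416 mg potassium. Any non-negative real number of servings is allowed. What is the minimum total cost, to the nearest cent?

$1.30

An LP optimum is at a vertex; with two nutrient constraints at most two foods are used. Check each candidate.
cheddar only: max(4.9/0.1, 1416/26) = 54.46 servings → $29.95.
kidney beans only: max(4.9/1.8, 1416/490) = 2.89 servings → $1.30.
cheddar + kidney beans: intersection lies outside the first quadrant.
So the least-cost plan costs $1.30.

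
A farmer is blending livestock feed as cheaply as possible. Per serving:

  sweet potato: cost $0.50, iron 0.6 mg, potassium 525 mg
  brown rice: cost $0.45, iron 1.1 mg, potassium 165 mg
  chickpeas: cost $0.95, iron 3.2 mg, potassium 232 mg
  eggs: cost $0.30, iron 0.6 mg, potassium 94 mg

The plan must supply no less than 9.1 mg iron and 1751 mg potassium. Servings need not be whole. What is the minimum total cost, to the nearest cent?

$3.43

A basic optimal solution has at most two foods positive. Try each food alone and each pair with both targets met exactly.
sweet potato only: max(9.1/0.6, 1751/525) = 15.17 servings → $7.58.
brown rice only: max(9.1/1.1, 1751/165) = 10.61 servings → $4.78.
chickpeas only: max(9.1/3.2, 1751/232) = 7.547 servings → $7.17.
eggs only: max(9.1/0.6, 1751/94) = 18.63 servings → $5.59.
sweet potato + brown rice with both tight: 0.8874 servings and 7.789 servings → $3.95.
sweet potato + chickpeas with both tight: 2.266 servings and 2.419 servings → $3.43.
sweet potato + eggs with both tight: 0.7548 servings and 14.41 servings → $4.70.
brown rice + chickpeas: intersection lies outside the first quadrant.
brown rice + eggs: the both-tight solution has a negative serving — not a feasible corner.
chickpeas + eggs: the both-tight solution has a negative serving — not a feasible corner.
So the least-cost plan costs $3.43.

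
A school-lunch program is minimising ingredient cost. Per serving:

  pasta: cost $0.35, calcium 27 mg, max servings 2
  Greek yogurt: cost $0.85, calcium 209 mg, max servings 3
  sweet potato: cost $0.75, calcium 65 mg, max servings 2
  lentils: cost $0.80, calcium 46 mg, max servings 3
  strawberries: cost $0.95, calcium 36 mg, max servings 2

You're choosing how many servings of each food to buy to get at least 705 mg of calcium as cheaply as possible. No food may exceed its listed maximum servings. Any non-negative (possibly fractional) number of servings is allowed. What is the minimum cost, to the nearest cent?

$3.45

Cost per mg of calcium: Greek yogurt $0.0041, sweet potato $0.0115, pasta $0.0130, lentils $0.0174, strawberries $0.0264.
Take 3 servings of Greek yogurt: +627.0 mg calcium for $2.55 (total $2.55, still need 78.0 mg).
Take 1.2 servings of sweet potato: +78.0 mg calcium for $0.90 (total $3.45, still need 0.0 mg).
Filling from the cheapest source first is optimal under one linear minimum: $3.45.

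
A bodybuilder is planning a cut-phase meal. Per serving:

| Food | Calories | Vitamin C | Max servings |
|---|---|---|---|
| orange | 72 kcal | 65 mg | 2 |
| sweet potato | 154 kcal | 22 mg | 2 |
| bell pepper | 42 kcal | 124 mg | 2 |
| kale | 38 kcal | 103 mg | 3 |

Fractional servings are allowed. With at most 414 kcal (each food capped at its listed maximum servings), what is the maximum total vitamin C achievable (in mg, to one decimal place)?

Vitamin C per kcal: bell pepper 2.952, kale 2.711, orange 0.9028, sweet potato 0.1429.
Take 2 servings of bell pepper: uses 84 kcal, +248.0 mg vitamin C (running total 248.0 mg).
Take 3 servings of kale: uses 114 kcal, +309.0 mg vitamin C (running total 557.0 mg).
Take 2 servings of orange: uses 144 kcal, +130.0 mg vitamin C (running total 687.0 mg).
Take 0.4675 servings of sweet potato: uses 72 kcal, +10.3 mg vitamin C (running total 697.3 mg).
Filling greedily by vitamin C-per-kcal is optimal for one linear limit, giving 697.3 mg.

697.3 mg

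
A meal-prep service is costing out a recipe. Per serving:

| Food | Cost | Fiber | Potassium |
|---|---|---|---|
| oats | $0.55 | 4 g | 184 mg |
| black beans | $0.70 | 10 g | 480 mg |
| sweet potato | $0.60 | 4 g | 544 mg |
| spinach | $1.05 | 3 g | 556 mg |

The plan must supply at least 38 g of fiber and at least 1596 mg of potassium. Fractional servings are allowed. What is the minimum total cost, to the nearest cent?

$2.66

oats only: max(38/4, 1596/184) = 9.5 servings → $5.22.
black beans only: max(38/10, 1596/480) = 3.8 servings → $2.66.
sweet potato only: max(38/4, 1596/544) = 9.5 servings → $5.70.
spinach only: max(38/3, 1596/556) = 12.67 servings → $13.30.
oats + black beans: intersection lies outside the first quadrant.
oats + sweet potato with both targets exact would need a negative amount; discard.
oats + spinach: intersection lies outside the first quadrant.
black beans + sweet potato with both targets exact would need a negative amount; discard.
black beans + spinach: intersection lies outside the first quadrant.
sweet potato + spinach with both targets exact would need a negative amount; discard.
So the least-cost plan costs $2.66.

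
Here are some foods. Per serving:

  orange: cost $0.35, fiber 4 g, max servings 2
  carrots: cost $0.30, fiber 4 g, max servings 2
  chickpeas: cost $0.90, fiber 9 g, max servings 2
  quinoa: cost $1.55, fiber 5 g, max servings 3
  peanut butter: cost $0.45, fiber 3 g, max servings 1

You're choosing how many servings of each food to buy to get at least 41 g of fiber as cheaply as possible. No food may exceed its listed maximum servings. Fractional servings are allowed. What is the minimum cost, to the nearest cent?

Cost per g of fiber: carrots $0.0750, orange $0.0875, chickpeas $0.1000, peanut butter $0.1500, quinoa $0.3100.
Take 2 servings of carrots: +8.0 g fiber for $0.60 (total $0.60, still need 33.0 g).
Take 2 servings of orange: +8.0 g fiber for $0.70 (total $1.30, still need 25.0 g).
Take 2 servings of chickpeas: +18.0 g fiber for $1.80 (total $3.10, still need 7.0 g).
Take 1 serving of peanut butter: +3.0 g fiber for $0.45 (total $3.55, still need 4.0 g).
Take 0.8 servings of quinoa: +4.0 g fiber for $1.24 (total $4.79, still need 0.0 g).
Filling from the cheapest source first is optimal under one linear minimum: $4.79.

$4.79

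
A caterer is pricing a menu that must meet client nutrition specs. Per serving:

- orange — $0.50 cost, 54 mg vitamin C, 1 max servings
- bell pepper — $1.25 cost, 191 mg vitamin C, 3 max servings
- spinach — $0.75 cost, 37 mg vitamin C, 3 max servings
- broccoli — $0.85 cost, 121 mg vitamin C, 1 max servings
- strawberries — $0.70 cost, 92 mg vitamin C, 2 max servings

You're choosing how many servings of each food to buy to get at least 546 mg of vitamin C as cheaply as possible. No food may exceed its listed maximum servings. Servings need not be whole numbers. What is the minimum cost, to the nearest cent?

Cost per mg of vitamin C: bell pepper $0.0065, broccoli $0.0070, strawberries $0.0076, orange $0.0093, spinach $0.0203.
Take 2.859 servings of bell pepper: +546.0 mg vitamin C for $3.57 (total $3.57, still need 0.0 mg).
Filling from the cheapest source first is optimal under one linear minimum: $3.57.

$3.57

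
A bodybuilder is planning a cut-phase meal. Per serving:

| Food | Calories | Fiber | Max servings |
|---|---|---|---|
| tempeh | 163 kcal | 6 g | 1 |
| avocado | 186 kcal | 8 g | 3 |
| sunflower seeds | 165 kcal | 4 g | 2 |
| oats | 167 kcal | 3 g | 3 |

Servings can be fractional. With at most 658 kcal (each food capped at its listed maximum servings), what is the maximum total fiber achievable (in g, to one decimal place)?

Fiber per kcal: avocado 0.04301, tempeh 0.03681, sunflower seeds 0.02424, oats 0.01796.
Take 3 servings of avocado: uses 558 kcal, +24.0 g fiber (running total 24.0 g).
Take 0.6135 servings of tempeh: uses 100 kcal, +3.7 g fiber (running total 27.7 g).
Greedy by best ratio exhausts the calories allowance optimally: 27.7 g.

27.7 g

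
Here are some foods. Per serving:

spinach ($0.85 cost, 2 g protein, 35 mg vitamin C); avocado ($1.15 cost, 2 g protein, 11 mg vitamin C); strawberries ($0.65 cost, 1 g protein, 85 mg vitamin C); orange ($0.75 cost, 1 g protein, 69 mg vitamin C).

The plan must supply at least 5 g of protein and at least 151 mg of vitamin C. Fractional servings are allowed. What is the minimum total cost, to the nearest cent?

$2.34

Minimising a linear cost over {protein ≥ 5, vitamin C ≥ 151, servings ≥ 0} — the optimum is at a vertex, using one or two foods.
spinach only: max(5/2, 151/35) = 4.314 servings → $3.67.
avocado only: max(5/2, 151/11) = 13.73 servings → $15.79.
strawberries only: max(5/1, 151/85) = 5 servings → $3.25.
orange only: max(5/1, 151/69) = 5 servings → $3.75.
spinach + avocado: the both-tight solution has a negative serving — not a feasible corner.
spinach + strawberries with both tight: 2.03 servings and 0.9407 servings → $2.34.
spinach + orange with both tight: 1.883 servings and 1.233 servings → $2.53.
avocado + strawberries with both tight: 1.723 servings and 1.553 servings → $2.99.
avocado + orange with both tight: 1.528 servings and 1.945 servings → $3.22.
strawberries + orange: the both-tight solution has a negative serving — not a feasible corner.
Cheapest feasible corner: $2.34.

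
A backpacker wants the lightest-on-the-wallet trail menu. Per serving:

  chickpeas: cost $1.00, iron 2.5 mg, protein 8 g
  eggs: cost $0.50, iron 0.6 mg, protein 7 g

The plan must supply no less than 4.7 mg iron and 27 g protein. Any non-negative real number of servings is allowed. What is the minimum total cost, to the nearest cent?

chickpeas only: max(4.7/2.5, 27/8) = 3.375 servings → $3.38.
eggs only: max(4.7/0.6, 27/7) = 7.833 servings → $3.92.
chickpeas + eggs with both tight: 1.315 servings and 2.354 servings → $2.49.
So the least-cost plan costs $2.49.

$2.49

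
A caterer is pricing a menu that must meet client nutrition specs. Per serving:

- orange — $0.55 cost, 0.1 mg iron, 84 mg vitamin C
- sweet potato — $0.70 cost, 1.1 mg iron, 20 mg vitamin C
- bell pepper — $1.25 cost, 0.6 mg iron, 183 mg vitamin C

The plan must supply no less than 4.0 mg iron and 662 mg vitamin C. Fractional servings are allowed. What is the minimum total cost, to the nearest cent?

With two linear requirements the optimum uses one or two foods; enumerate the corners.
orange only: max(4.0/0.1, 662/84) = 40 servings → $22.00.
sweet potato only: max(4.0/1.1, 662/20) = 33.1 servings → $23.17.
bell pepper only: max(4.0/0.6, 662/183) = 6.667 servings → $8.33.
orange + sweet potato with both tight: 7.17 servings and 2.985 servings → $6.03.
orange + bell pepper with both targets exact would need a negative amount; discard.
sweet potato + bell pepper with both tight: 1.769 servings and 3.424 servings → $5.52.
Cheapest feasible corner: $5.52.

$5.52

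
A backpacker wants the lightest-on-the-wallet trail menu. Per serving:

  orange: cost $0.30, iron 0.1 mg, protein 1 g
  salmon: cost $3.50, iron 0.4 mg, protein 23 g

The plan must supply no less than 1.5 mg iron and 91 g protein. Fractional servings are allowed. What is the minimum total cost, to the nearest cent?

$13.85

Check every corner: each single food scaled to meet both minima, and each pair solved so both constraints bind.
orange only: max(1.5/0.1, 91/1) = 91 servings → $27.30.
salmon only: max(1.5/0.4, 91/23) = 3.957 servings → $13.85.
orange + salmon: the both-tight solution has a negative serving — not a feasible corner.
So the least-cost plan costs $13.85.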